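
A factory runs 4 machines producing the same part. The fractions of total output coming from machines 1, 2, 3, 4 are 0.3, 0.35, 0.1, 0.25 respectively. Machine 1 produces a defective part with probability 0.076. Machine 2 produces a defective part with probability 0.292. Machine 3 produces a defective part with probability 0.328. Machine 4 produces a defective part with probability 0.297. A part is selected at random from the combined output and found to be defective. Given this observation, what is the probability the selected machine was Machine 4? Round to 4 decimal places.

Posterior probability ≈ 0.3200

Tabulate prior·likelihood by source: [1] prior 0.3, lik 0.076, product 0.02280; [2] prior 0.35, lik 0.292, product 0.1022; [3] prior 0.1, lik 0.328, product 0.03280; [4] prior 0.25, lik 0.297, product 0.07425.
Normalizing constant = 0.23205; the posterior for Machine 4 is its product over the sum, 0.07425/0.23205 = 0.3200.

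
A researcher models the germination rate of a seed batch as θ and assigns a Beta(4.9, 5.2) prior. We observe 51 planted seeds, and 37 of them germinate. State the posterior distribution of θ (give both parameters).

The binomial likelihood is conjugate to the Beta prior: with 37 successes and 14 failures, the posterior is Beta(4.9+37, 5.2+14) = Beta(41.9, 19.2).

Posterior: Beta(41.9, 19.2)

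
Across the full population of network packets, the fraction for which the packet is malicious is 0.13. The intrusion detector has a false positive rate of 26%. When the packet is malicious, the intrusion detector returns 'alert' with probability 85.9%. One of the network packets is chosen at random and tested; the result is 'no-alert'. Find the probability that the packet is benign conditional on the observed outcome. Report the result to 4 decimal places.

Write H for 'the packet is malicious'. Prior odds H:¬H = 0.13/0.87 = 0.14943. For the 'no-alert' outcome, the likelihood ratio is 0.141/0.74 = 0.19054.
Posterior odds = 0.14943 × 0.19054 = 0.028472, so P(H|E) = 0.028472/(1+0.028472) = 0.0277. Then P(¬H|E) = 1 − 0.0277 = 0.9723.

P(¬H | E) ≈ 0.9723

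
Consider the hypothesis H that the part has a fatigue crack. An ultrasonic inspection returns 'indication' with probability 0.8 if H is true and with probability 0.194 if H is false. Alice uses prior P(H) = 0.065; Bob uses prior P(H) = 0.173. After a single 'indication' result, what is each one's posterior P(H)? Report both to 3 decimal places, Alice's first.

P('+'|H) = 0.8, P('+'|¬H) = 0.194.
Alice: numerator 0.8·0.065 = 0.052000; evidence = 0.052000+0.194·0.935 = 0.23339; posterior = 0.223.
Bob: numerator 0.8·0.173 = 0.13840; evidence = 0.13840+0.194·0.827 = 0.29884; posterior = 0.463.

Alice: 0.223; Bob: 0.463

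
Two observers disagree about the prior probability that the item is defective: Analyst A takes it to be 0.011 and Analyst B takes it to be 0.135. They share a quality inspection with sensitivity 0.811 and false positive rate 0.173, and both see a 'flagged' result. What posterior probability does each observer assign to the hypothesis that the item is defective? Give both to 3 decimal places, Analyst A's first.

Analyst A: 0.050; Analyst B: 0.423

P('+'|H) = 0.811, P('+'|¬H) = 0.173.
Analyst A: numerator 0.811·0.011 = 0.0089210; evidence = 0.0089210+0.173·0.989 = 0.18002; posterior = 0.050.
Analyst B: numerator 0.811·0.135 = 0.10949; evidence = 0.10949+0.173·0.865 = 0.25913; posterior = 0.423.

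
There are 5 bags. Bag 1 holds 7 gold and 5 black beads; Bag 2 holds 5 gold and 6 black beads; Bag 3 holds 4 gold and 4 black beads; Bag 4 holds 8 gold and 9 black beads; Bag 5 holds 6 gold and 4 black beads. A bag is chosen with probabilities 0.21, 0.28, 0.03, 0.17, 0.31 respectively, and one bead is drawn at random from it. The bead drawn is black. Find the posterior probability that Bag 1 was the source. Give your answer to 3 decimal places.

P(black|Bag 1) = 0.4167; P(black|Bag 2) = 0.5455; P(black|Bag 3) = 0.5; P(black|Bag 4) = 0.5294; P(black|Bag 5) = 0.4.
Prior × likelihood for each source: 0.21·0.4167=0.08750, 0.28·0.5455=0.1527, 0.03·0.5=0.01500, 0.17·0.5294=0.09000, 0.31·0.4=0.1240. Summing gives P(black) = 0.46923.
P(Bag 1 | black) = 0.08750 / 0.46923 = 0.186.

Posterior probability ≈ 0.186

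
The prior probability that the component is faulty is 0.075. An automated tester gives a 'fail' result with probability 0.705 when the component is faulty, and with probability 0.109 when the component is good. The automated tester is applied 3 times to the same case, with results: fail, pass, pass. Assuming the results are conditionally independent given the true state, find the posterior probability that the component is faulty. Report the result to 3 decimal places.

Posterior P(H) ≈ 0.054

Let H be the event that the component is faulty; start with P(H) = 0.075. P('fail'|H) = 0.705, P('fail'|¬H) = 0.109.
Update on result 1 ('fail'): P(H) ← 0.705·0.0750 / (0.705·0.0750 + 0.109·0.9250) = 0.052875/0.15370 = 0.3440.
Update on result 2 ('pass'): P(H) ← 0.295·0.3440 / (0.295·0.3440 + 0.891·0.6560) = 0.10148/0.68597 = 0.1479.
Update on result 3 ('pass'): P(H) ← 0.295·0.1479 / (0.295·0.1479 + 0.891·0.8521) = 0.043643/0.80283 = 0.0544.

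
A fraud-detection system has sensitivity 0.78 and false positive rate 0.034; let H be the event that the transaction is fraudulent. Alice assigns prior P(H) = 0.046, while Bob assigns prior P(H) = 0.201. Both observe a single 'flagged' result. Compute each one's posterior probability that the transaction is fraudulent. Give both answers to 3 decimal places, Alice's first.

P('+'|H) = 0.78, P('+'|¬H) = 0.034.
Alice: numerator 0.78·0.046 = 0.035880; evidence = 0.035880+0.034·0.954 = 0.068316; posterior = 0.525.
Bob: numerator 0.78·0.201 = 0.15678; evidence = 0.15678+0.034·0.799 = 0.18395; posterior = 0.852.

Alice: 0.525; Bob: 0.852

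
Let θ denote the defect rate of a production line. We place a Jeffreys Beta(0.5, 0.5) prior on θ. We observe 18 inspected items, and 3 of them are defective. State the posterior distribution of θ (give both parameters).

The binomial likelihood is conjugate to the Beta prior: with 3 successes and 15 failures, the posterior is Beta(0.5+3, 0.5+15) = Beta(3.5, 15.5).

Posterior: Beta(3.5, 15.5)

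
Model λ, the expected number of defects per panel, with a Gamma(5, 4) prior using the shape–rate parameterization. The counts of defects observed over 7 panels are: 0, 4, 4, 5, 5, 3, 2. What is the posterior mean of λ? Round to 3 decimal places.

The Poisson likelihood adds the total count to the shape and the number of exposure periods to the rate. Here ∑xᵢ = 23 and n = 7, so shape 5→28 and rate 4→11.
E[λ | data] = 28/11 = 2.545.

Posterior mean ≈ 2.545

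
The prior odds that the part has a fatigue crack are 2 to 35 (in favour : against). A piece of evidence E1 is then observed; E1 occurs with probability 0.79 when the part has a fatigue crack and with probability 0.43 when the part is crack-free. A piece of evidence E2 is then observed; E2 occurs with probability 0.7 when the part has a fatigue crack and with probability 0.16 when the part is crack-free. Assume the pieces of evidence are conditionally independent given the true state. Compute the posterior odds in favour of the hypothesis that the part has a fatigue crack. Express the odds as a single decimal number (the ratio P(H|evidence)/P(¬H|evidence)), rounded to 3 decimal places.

Prior odds = 2/35 = 0.057143. In log-odds, ln(0.057143) = -2.8622.
Add log likelihood ratios: ln(1.8372) + ln(4.3750) = 2.0842.
Posterior log-odds = -0.77805, so posterior odds = exp(-0.77805) = 0.45930.

Posterior odds ≈ 0.459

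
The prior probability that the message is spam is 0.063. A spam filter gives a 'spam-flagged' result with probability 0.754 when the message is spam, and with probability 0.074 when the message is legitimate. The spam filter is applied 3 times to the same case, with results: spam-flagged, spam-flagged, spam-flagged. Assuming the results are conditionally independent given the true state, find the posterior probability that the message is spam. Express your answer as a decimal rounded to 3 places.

Posterior P(H) ≈ 0.986

With H the event that the message is spam, the joint likelihood of the observed sequence is P(data|H) = 0.754·0.754·0.754 = 0.42866 and P(data|¬H) = 0.074·0.074·0.074 = 0.00040522.
Bayes: P(H|data) = 0.063·0.42866 / (0.063·0.42866 + 0.937·0.00040522) = 0.027006/0.027385 = 0.9861.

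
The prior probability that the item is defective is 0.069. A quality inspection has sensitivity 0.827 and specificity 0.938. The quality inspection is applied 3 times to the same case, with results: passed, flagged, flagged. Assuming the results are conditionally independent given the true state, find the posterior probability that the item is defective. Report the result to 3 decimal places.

With H the event that the item is defective, the joint likelihood of the observed sequence is P(data|H) = 0.173·0.827·0.827 = 0.11832 and P(data|¬H) = 0.938·0.062·0.062 = 0.0036057.
Bayes: P(H|data) = 0.069·0.11832 / (0.069·0.11832 + 0.931·0.0036057) = 0.0081641/0.011521 = 0.7086.

Posterior P(H) ≈ 0.709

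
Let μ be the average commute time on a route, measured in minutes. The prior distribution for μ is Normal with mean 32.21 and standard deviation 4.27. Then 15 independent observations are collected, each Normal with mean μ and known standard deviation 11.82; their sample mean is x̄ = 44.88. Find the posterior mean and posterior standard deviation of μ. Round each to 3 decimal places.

Prior precision 1/τ₀² = 1/4.27² = 0.0548459; data precision n/σ² = 15/11.82² = 0.107363.
Posterior precision = 0.0548459 + 0.107363 = 0.162209, giving posterior SD = 1/√0.162209 = 2.483.
Posterior mean = (0.0548459·32.21 + 0.107363·44.88) / 0.162209 = 40.596.

Posterior mean ≈ 40.596; posterior SD ≈ 2.483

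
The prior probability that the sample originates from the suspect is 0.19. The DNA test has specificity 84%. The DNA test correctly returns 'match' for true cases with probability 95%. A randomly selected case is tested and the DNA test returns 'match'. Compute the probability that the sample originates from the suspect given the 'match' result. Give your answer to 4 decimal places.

P(H | E) ≈ 0.5821

Let H be the event that the sample originates from the suspect. P(H) = 0.19, so P(¬H) = 0.81. With E the 'match' result, P(E|H) = 0.95 and P(E|¬H) = 0.16.
P(E) = 0.95·0.19 + 0.16·0.81 = 0.18050 + 0.12960 = 0.31010.
By Bayes' theorem, P(H|E) = 0.18050 / 0.31010 = 0.5821.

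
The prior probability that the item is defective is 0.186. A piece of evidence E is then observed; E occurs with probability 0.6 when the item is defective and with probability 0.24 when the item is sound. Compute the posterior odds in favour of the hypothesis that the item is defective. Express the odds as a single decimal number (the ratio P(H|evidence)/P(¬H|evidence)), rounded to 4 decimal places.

Posterior odds ≈ 0.5713

Prior odds = 0.186/(1−0.186) = 0.22850. In log-odds, ln(0.22850) = -1.4762.
Add log likelihood ratio: ln(2.5000) = 0.91629.
Posterior log-odds = -0.55992, so posterior odds = exp(-0.55992) = 0.57125.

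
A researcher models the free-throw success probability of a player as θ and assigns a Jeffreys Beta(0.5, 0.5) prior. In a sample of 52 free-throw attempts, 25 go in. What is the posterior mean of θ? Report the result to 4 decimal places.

Observing 25 successes and 27 failures updates Beta(0.5, 0.5) by adding the success and failure counts to the two shape parameters: α = 0.5+25 = 25.5, β = 0.5+27 = 27.5.
E[θ | data] = 25.5/(25.5+27.5) = 0.4811.

Posterior mean ≈ 0.4811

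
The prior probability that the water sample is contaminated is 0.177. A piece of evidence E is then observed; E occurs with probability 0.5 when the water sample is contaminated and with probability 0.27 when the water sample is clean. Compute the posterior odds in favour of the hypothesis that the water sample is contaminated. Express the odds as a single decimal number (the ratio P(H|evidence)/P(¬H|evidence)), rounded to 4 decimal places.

Posterior odds ≈ 0.3983

Prior odds = 0.177/(1−0.177) = 0.21507. In log-odds, ln(0.21507) = -1.5368.
Add log likelihood ratio: ln(1.8519) = 0.61619.
Posterior log-odds = -0.92062, so posterior odds = exp(-0.92062) = 0.39827.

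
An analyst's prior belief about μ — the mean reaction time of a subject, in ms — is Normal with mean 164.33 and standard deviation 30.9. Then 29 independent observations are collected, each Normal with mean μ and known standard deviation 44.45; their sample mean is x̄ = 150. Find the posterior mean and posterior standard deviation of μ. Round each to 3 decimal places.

Posterior mean ≈ 150.954; posterior SD ≈ 7.975

With known σ, the Normal prior is conjugate. Weight on the data is w = (n/σ²)/(n/σ² + 1/τ₀²) = 0.0146776/(0.0146776+0.00104733) = 0.93340.
Posterior mean = w·x̄ + (1−w)·μ₀ = 0.93340·150 + 0.066603·164.33 = 150.954. Posterior variance = 1/(0.0146776+0.00104733) = 63.5934, so SD = 7.975.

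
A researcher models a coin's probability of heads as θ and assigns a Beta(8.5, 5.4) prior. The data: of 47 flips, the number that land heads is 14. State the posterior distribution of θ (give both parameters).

Posterior: Beta(22.5, 38.4)

The binomial likelihood is conjugate to the Beta prior: with 14 successes and 33 failures, the posterior is Beta(8.5+14, 5.4+33) = Beta(22.5, 38.4).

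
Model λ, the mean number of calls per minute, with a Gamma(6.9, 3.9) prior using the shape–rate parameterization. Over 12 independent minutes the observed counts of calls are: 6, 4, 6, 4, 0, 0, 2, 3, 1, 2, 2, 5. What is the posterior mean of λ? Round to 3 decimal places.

Posterior mean ≈ 2.635

Total count ∑xᵢ = 35 over n = 12 minutes.
Gamma is conjugate to the Poisson likelihood: posterior is Gamma(shape = 6.9+35 = 41.9, rate = 3.9+12 = 15.9).
Posterior mean = shape/rate = 41.9/15.9 = 2.635.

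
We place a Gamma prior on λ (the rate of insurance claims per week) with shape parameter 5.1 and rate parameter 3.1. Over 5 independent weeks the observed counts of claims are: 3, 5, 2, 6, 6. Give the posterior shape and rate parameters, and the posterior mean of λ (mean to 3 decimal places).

The Poisson likelihood adds the total count to the shape and the number of exposure periods to the rate. Here ∑xᵢ = 22 and n = 5, so shape 5.1→27.1 and rate 3.1→8.1.
Posterior mean = shape/rate = 27.1/8.1 = 3.346.

Posterior: Gamma(shape=27.1, rate=8.1); mean ≈ 3.346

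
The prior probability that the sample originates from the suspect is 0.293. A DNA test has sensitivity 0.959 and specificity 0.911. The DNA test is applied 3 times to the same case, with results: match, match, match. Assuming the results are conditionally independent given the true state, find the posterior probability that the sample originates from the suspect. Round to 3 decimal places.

Posterior P(H) ≈ 0.998

With H the event that the sample originates from the suspect, the joint likelihood of the observed sequence is P(data|H) = 0.959·0.959·0.959 = 0.88197 and P(data|¬H) = 0.089·0.089·0.089 = 0.00070497.
Bayes: P(H|data) = 0.293·0.88197 / (0.293·0.88197 + 0.707·0.00070497) = 0.25842/0.25892 = 0.9981.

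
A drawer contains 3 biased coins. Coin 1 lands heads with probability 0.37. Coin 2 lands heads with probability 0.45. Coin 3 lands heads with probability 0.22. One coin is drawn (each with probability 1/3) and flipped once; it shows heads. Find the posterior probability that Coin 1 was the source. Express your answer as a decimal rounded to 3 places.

P(heads|C1) = 0.37; P(heads|C2) = 0.45; P(heads|C3) = 0.22.
Prior × likelihood for each source: 0.333333·0.37=0.1233, 0.333333·0.45=0.1500, 0.333333·0.22=0.07333. Summing gives P(heads) = 0.34667.
P(Coin 1 | heads) = 0.1233 / 0.34667 = 0.356.

Posterior probability ≈ 0.356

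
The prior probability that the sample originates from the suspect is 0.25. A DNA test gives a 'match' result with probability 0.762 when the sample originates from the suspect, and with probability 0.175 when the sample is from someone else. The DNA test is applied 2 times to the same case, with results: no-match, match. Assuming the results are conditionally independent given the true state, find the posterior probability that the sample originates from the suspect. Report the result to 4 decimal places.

Posterior P(H) ≈ 0.2951

Let H be the event that the sample originates from the suspect; start with P(H) = 0.25. P('match'|H) = 0.762, P('match'|¬H) = 0.175.
Update on result 1 ('no-match'): P(H) ← 0.238·0.2500 / (0.238·0.2500 + 0.825·0.7500) = 0.059500/0.67825 = 0.0877.
Update on result 2 ('match'): P(H) ← 0.762·0.0877 / (0.762·0.0877 + 0.175·0.9123) = 0.066847/0.22650 = 0.2951.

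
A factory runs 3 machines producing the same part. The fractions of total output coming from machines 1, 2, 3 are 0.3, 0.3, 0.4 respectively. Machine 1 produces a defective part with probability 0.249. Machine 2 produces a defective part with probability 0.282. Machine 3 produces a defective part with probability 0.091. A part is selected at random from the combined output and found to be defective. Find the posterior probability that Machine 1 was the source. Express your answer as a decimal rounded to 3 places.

Posterior probability ≈ 0.382

P(defective|M1) = 0.249; P(defective|M2) = 0.282; P(defective|M3) = 0.091.
Prior × likelihood for each source: 0.3·0.249=0.07470, 0.3·0.282=0.08460, 0.4·0.091=0.03640. Summing gives P(defective) = 0.19570.
P(Machine 1 | defective) = 0.07470 / 0.19570 = 0.382.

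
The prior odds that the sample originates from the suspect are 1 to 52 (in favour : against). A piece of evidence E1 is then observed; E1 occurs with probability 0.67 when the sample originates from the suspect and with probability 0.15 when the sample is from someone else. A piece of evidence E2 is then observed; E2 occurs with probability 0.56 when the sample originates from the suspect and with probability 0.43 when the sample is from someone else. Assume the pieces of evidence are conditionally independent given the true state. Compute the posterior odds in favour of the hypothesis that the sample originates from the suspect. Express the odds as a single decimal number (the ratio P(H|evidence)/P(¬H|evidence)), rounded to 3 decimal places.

Prior odds = 1/52 = 0.019231.
Likelihood ratio for E1 = 0.67/0.15 = 4.4667.
Likelihood ratio for E2 = 0.56/0.43 = 1.3023.
Posterior odds = prior odds × LR₁ × LR₂ = 0.11187.

Posterior odds ≈ 0.112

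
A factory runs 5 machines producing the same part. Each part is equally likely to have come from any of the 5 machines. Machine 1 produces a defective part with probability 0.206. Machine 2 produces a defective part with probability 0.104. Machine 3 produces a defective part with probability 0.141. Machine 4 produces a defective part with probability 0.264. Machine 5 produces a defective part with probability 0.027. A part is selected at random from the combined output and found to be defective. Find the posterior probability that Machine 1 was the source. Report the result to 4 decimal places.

P(defective|M1) = 0.206; P(defective|M2) = 0.104; P(defective|M3) = 0.141; P(defective|M4) = 0.264; P(defective|M5) = 0.027.
Prior × likelihood for each source: 0.2·0.206=0.04120, 0.2·0.104=0.02080, 0.2·0.141=0.02820, 0.2·0.264=0.05280, 0.2·0.027=0.005400. Summing gives P(defective) = 0.14840.
P(Machine 1 | defective) = 0.04120 / 0.14840 = 0.2776.

Posterior probability ≈ 0.2776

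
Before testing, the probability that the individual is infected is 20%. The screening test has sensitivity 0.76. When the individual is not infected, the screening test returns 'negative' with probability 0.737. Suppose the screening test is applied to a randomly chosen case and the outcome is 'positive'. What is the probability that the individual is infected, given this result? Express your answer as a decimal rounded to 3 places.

Write H for 'the individual is infected'. Prior odds H:¬H = 0.2/0.8 = 0.25000. For the 'positive' outcome, the likelihood ratio is 0.76/0.263 = 2.8897.
Posterior odds = 0.25000 × 2.8897 = 0.72243, so P(H|E) = 0.72243/(1+0.72243) = 0.419.

P(H | E) ≈ 0.419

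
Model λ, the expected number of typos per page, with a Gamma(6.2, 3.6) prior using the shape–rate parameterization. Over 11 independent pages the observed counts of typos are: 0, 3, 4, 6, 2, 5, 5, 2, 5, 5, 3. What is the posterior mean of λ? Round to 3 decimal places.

Total count ∑xᵢ = 40 over n = 11 pages.
Gamma is conjugate to the Poisson likelihood: posterior is Gamma(shape = 6.2+40 = 46.2, rate = 3.6+11 = 14.6).
Posterior mean = shape/rate = 46.2/14.6 = 3.164.

Posterior mean ≈ 3.164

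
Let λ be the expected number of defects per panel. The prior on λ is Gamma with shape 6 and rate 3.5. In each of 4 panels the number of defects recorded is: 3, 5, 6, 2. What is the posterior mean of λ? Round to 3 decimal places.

The Poisson likelihood adds the total count to the shape and the number of exposure periods to the rate. Here ∑xᵢ = 16 and n = 4, so shape 6→22 and rate 3.5→7.5.
Posterior mean = shape/rate = 22/7.5 = 2.933.

Posterior mean ≈ 2.933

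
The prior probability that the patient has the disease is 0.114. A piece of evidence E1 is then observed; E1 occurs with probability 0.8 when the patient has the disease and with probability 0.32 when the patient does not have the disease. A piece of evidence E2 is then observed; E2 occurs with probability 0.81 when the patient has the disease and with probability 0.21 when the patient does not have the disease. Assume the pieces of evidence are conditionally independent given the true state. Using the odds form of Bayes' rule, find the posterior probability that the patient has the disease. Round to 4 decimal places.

Prior odds = 0.114/(1−0.114) = 0.12867. In log-odds, ln(0.12867) = -2.0505.
Add log likelihood ratios: ln(2.5000) + ln(3.8571) = 2.2662.
Posterior log-odds = 0.21570, so posterior odds = exp(0.21570) = 1.2407. Converting, P(H|E) = 1.2407/2.2407 = 0.5537.

Posterior probability ≈ 0.5537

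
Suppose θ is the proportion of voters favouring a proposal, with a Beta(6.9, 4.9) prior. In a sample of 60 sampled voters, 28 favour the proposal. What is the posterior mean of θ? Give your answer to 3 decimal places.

Posterior mean ≈ 0.486

Observing 28 successes and 32 failures updates Beta(6.9, 4.9) by adding the success and failure counts to the two shape parameters: α = 6.9+28 = 34.9, β = 4.9+32 = 36.9.
Posterior mean = α/(α+β) = 34.9/71.8 = 0.486.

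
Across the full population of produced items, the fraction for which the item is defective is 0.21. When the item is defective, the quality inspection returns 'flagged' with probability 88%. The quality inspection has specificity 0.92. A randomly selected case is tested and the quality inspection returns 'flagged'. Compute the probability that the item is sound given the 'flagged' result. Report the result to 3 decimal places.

P(¬H | E) ≈ 0.255

Let H be the event that the item is defective. P(H) = 0.21, so P(¬H) = 0.79. With E the 'flagged' result, P(E|H) = 0.88 and P(E|¬H) = 0.08.
P(E) = 0.88·0.21 + 0.08·0.79 = 0.18480 + 0.063200 = 0.24800.
By Bayes' theorem, P(H|E) = 0.18480 / 0.24800 = 0.745. Hence P(¬H|E) = 1 − 0.745 = 0.255.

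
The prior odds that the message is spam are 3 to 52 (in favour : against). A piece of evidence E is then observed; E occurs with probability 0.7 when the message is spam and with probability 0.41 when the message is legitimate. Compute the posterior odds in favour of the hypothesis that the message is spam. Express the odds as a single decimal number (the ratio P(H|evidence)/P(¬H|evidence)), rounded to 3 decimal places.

Prior odds = 3/52 = 0.057692. In log-odds, ln(0.057692) = -2.8526.
Add log likelihood ratio: ln(1.7073) = 0.53492.
Posterior log-odds = -2.3177, so posterior odds = exp(-2.3177) = 0.098499.

Posterior odds ≈ 0.098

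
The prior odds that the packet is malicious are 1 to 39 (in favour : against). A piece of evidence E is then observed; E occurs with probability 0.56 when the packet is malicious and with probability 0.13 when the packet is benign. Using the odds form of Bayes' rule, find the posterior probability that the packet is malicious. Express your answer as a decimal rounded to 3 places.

Prior odds = 1/39 = 0.025641.
Likelihood ratio for E = 0.56/0.13 = 4.3077.
Posterior odds = prior odds × LR = 0.11045.
Posterior probability = odds/(1+odds) = 0.11045/1.1105 = 0.099.

Posterior probability ≈ 0.099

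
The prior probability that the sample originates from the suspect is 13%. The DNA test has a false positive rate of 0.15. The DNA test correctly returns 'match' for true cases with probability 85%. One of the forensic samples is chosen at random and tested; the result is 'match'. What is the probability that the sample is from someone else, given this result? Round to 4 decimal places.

P(¬H | E) ≈ 0.5415

Write H for 'the sample originates from the suspect'. Prior odds H:¬H = 0.13/0.87 = 0.14943. For the 'match' outcome, the likelihood ratio is 0.85/0.15 = 5.6667.
Posterior odds = 0.14943 × 5.6667 = 0.84674, so P(H|E) = 0.84674/(1+0.84674) = 0.4585. Then P(¬H|E) = 1 − 0.4585 = 0.5415.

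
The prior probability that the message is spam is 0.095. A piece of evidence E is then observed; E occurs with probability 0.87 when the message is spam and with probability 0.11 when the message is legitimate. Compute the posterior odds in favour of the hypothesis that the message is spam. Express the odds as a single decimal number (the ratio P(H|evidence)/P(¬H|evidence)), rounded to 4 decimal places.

Posterior odds ≈ 0.8302

Prior odds = 0.095/(1−0.095) = 0.10497.
Likelihood ratio for E = 0.87/0.11 = 7.9091.
Posterior odds = prior odds × LR = 0.83024.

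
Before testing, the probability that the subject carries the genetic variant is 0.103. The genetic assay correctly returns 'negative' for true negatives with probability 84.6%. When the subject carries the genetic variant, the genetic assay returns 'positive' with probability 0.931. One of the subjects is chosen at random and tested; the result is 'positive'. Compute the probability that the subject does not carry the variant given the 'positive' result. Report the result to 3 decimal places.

Let H be the event that the subject carries the genetic variant. P(H) = 0.103, so P(¬H) = 0.897. With E the 'positive' result, P(E|H) = 0.931 and P(E|¬H) = 0.154.
P(E) = 0.931·0.103 + 0.154·0.897 = 0.095893 + 0.13814 = 0.23403.
By Bayes' theorem, P(H|E) = 0.095893 / 0.23403 = 0.410. Hence P(¬H|E) = 1 − 0.410 = 0.590.

P(¬H | E) ≈ 0.590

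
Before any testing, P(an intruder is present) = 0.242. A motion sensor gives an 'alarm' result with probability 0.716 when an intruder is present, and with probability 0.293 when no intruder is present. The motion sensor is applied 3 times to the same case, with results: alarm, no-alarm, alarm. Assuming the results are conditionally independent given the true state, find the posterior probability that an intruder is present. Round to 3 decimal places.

With H the event that an intruder is present, the joint likelihood of the observed sequence is P(data|H) = 0.716·0.284·0.716 = 0.14559 and P(data|¬H) = 0.293·0.707·0.293 = 0.060695.
Bayes: P(H|data) = 0.242·0.14559 / (0.242·0.14559 + 0.758·0.060695) = 0.035234/0.081241 = 0.4337.

Posterior P(H) ≈ 0.434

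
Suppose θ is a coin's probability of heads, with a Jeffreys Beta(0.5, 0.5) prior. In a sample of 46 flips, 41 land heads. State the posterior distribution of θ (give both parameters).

Posterior: Beta(41.5, 5.5)

The binomial likelihood is conjugate to the Beta prior: with 41 successes and 5 failures, the posterior is Beta(0.5+41, 0.5+5) = Beta(41.5, 5.5).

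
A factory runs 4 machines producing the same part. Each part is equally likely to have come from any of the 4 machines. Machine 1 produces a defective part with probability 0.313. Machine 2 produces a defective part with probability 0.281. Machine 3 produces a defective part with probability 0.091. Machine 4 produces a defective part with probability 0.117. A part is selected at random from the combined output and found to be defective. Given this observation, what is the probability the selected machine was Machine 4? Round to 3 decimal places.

Posterior probability ≈ 0.146

Tabulate prior·likelihood by source: [1] prior 0.25, lik 0.313, product 0.07825; [2] prior 0.25, lik 0.281, product 0.07025; [3] prior 0.25, lik 0.091, product 0.02275; [4] prior 0.25, lik 0.117, product 0.02925.
Normalizing constant = 0.20050; the posterior for Machine 4 is its product over the sum, 0.02925/0.20050 = 0.146.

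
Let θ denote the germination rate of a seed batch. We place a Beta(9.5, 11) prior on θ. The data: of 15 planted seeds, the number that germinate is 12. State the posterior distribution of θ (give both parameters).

The binomial likelihood is conjugate to the Beta prior: with 12 successes and 3 failures, the posterior is Beta(9.5+12, 11+3) = Beta(21.5, 14).

Posterior: Beta(21.5, 14)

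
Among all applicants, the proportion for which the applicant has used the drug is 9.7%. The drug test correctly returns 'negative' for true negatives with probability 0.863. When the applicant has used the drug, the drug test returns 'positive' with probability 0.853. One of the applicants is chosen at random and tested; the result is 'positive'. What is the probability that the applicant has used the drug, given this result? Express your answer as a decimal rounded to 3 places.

P(H | E) ≈ 0.401

Let H be the event that the applicant has used the drug. P(H) = 0.097, so P(¬H) = 0.903. With E the 'positive' result, P(E|H) = 0.853 and P(E|¬H) = 0.137.
P(E) = 0.853·0.097 + 0.137·0.903 = 0.082741 + 0.12371 = 0.20645.
By Bayes' theorem, P(H|E) = 0.082741 / 0.20645 = 0.401.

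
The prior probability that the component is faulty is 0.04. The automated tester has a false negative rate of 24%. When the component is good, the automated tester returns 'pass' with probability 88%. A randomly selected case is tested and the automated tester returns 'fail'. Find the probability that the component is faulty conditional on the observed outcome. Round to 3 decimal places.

Write H for 'the component is faulty'. Prior odds H:¬H = 0.04/0.96 = 0.041667. For the 'fail' outcome, the likelihood ratio is 0.76/0.12 = 6.3333.
Posterior odds = 0.041667 × 6.3333 = 0.26389, so P(H|E) = 0.26389/(1+0.26389) = 0.209.

P(H | E) ≈ 0.209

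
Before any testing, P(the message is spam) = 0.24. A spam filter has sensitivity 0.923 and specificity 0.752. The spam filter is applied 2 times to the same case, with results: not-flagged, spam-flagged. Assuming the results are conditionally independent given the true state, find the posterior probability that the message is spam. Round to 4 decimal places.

Let H be the event that the message is spam; start with P(H) = 0.24. P('spam-flagged'|H) = 0.923, P('spam-flagged'|¬H) = 0.248.
Update on result 1 ('not-flagged'): P(H) ← 0.077·0.2400 / (0.077·0.2400 + 0.752·0.7600) = 0.018480/0.59000 = 0.0313.
Update on result 2 ('spam-flagged'): P(H) ← 0.923·0.0313 / (0.923·0.0313 + 0.248·0.9687) = 0.028910/0.26914 = 0.1074.

Posterior P(H) ≈ 0.1074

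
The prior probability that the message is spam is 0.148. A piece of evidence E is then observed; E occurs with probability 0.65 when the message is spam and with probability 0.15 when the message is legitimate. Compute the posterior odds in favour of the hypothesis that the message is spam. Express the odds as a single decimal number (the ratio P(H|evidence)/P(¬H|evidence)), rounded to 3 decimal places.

Posterior odds ≈ 0.753

Prior odds = 0.148/(1−0.148) = 0.17371.
Likelihood ratio for E = 0.65/0.15 = 4.3333.
Posterior odds = prior odds × LR = 0.75274.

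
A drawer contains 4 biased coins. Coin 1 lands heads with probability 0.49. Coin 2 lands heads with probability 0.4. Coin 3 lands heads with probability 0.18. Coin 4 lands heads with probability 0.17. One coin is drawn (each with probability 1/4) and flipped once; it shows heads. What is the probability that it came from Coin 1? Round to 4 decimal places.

Posterior probability ≈ 0.3952

P(heads|C1) = 0.49; P(heads|C2) = 0.4; P(heads|C3) = 0.18; P(heads|C4) = 0.17.
Prior × likelihood for each source: 0.25·0.49=0.1225, 0.25·0.4=0.1000, 0.25·0.18=0.04500, 0.25·0.17=0.04250. Summing gives P(heads) = 0.31000.
P(Coin 1 | heads) = 0.1225 / 0.31000 = 0.3952.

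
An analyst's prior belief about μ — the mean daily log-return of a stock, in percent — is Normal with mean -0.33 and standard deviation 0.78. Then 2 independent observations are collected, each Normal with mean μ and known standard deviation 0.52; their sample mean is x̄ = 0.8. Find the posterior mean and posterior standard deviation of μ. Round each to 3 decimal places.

Prior precision 1/τ₀² = 1/0.78² = 1.64366; data precision n/σ² = 2/0.52² = 7.39645.
Posterior precision = 1.64366 + 7.39645 = 9.04011, giving posterior SD = 1/√9.04011 = 0.333.
Posterior mean = (1.64366·-0.33 + 7.39645·0.8) / 9.04011 = 0.595.

Posterior mean ≈ 0.595; posterior SD ≈ 0.333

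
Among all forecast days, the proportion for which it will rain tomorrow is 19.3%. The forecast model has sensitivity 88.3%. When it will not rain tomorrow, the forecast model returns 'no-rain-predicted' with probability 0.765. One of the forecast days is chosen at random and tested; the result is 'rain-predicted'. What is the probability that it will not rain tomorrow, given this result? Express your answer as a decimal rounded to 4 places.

P(¬H | E) ≈ 0.5267

Write H for 'it will rain tomorrow'. Prior odds H:¬H = 0.193/0.807 = 0.23916. For the 'rain-predicted' outcome, the likelihood ratio is 0.883/0.235 = 3.7574.
Posterior odds = 0.23916 × 3.7574 = 0.89862, so P(H|E) = 0.89862/(1+0.89862) = 0.4733. Then P(¬H|E) = 1 − 0.4733 = 0.5267.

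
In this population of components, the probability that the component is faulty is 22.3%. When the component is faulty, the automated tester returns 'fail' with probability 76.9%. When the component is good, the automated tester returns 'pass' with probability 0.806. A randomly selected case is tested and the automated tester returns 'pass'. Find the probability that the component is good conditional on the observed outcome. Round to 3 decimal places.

P(¬H | E) ≈ 0.924

Let H be the event that the component is faulty. P(H) = 0.223, so P(¬H) = 0.777. With E the 'pass' result, P(E|H) = 0.231 and P(E|¬H) = 0.806.
P(E) = 0.231·0.223 + 0.806·0.777 = 0.051513 + 0.62626 = 0.67778.
By Bayes' theorem, P(H|E) = 0.051513 / 0.67778 = 0.076. Hence P(¬H|E) = 1 − 0.076 = 0.924.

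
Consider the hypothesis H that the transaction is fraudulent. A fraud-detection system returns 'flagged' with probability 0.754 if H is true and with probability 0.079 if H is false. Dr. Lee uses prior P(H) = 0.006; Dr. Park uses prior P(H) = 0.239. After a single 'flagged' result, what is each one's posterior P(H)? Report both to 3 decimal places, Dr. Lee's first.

The likelihood ratio for a 'flagged' result is 0.754/0.079 = 9.5443.
Dr. Lee: prior odds 0.006/0.994 = 0.0060362; posterior odds 0.057611; posterior probability 0.054.
Dr. Park: prior odds 0.239/0.761 = 0.31406; posterior odds 2.9975; posterior probability 0.750.

Dr. Lee: 0.054; Dr. Park: 0.750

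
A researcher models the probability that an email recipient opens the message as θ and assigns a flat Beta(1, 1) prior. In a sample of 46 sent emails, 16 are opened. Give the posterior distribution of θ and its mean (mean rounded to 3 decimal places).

Posterior: Beta(17, 31); mean ≈ 0.354

Observing 16 successes and 30 failures updates Beta(1, 1) by adding the success and failure counts to the two shape parameters: α = 1+16 = 17, β = 1+30 = 31.
Posterior mean = α/(α+β) = 17/48 = 0.354.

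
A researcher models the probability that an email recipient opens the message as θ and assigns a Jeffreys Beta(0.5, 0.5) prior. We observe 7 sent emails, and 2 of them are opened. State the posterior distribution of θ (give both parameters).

Observing 2 successes and 5 failures updates Beta(0.5, 0.5) by adding the success and failure counts to the two shape parameters: α = 0.5+2 = 2.5, β = 0.5+5 = 5.5.

Posterior: Beta(2.5, 5.5)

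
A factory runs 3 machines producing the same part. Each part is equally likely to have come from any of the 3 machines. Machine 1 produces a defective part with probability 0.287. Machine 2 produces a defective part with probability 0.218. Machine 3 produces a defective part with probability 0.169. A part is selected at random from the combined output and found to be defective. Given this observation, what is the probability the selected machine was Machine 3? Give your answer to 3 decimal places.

Posterior probability ≈ 0.251

Tabulate prior·likelihood by source: [1] prior 0.333333, lik 0.287, product 0.09567; [2] prior 0.333333, lik 0.218, product 0.07267; [3] prior 0.333333, lik 0.169, product 0.05633.
Normalizing constant = 0.22467; the posterior for Machine 3 is its product over the sum, 0.05633/0.22467 = 0.251.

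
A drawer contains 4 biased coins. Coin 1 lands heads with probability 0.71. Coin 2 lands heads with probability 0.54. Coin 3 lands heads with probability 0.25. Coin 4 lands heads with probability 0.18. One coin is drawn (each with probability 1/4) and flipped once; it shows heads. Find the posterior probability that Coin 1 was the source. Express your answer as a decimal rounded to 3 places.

Posterior probability ≈ 0.423

P(heads|C1) = 0.71; P(heads|C2) = 0.54; P(heads|C3) = 0.25; P(heads|C4) = 0.18.
Prior × likelihood for each source: 0.25·0.71=0.1775, 0.25·0.54=0.1350, 0.25·0.25=0.06250, 0.25·0.18=0.04500. Summing gives P(heads) = 0.42000.
P(Coin 1 | heads) = 0.1775 / 0.42000 = 0.423.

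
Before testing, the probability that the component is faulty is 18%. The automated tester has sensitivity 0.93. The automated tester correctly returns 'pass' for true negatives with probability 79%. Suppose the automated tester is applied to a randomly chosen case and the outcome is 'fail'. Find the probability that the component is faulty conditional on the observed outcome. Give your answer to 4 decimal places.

Write H for 'the component is faulty'. Prior odds H:¬H = 0.18/0.82 = 0.21951. For the 'fail' outcome, the likelihood ratio is 0.93/0.21 = 4.4286.
Posterior odds = 0.21951 × 4.4286 = 0.97213, so P(H|E) = 0.97213/(1+0.97213) = 0.4929.

P(H | E) ≈ 0.4929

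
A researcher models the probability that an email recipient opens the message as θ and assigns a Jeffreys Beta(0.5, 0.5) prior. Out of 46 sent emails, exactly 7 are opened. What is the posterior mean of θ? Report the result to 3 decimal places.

Posterior mean ≈ 0.160

The binomial likelihood is conjugate to the Beta prior: with 7 successes and 39 failures, the posterior is Beta(0.5+7, 0.5+39) = Beta(7.5, 39.5).
E[θ | data] = 7.5/(7.5+39.5) = 0.160.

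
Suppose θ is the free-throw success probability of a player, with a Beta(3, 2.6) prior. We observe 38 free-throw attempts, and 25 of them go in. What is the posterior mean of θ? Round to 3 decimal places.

Observing 25 successes and 13 failures updates Beta(3, 2.6) by adding the success and failure counts to the two shape parameters: α = 3+25 = 28, β = 2.6+13 = 15.6.
Posterior mean = α/(α+β) = 28/43.6 = 0.642.

Posterior mean ≈ 0.642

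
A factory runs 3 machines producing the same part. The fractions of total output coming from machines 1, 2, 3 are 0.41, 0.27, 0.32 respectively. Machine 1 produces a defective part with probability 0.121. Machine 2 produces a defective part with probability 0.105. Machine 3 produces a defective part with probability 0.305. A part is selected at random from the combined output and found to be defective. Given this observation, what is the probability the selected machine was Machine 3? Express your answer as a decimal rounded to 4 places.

Posterior probability ≈ 0.5559

Tabulate prior·likelihood by source: [1] prior 0.41, lik 0.121, product 0.04961; [2] prior 0.27, lik 0.105, product 0.02835; [3] prior 0.32, lik 0.305, product 0.09760.
Normalizing constant = 0.17556; the posterior for Machine 3 is its product over the sum, 0.09760/0.17556 = 0.5559.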